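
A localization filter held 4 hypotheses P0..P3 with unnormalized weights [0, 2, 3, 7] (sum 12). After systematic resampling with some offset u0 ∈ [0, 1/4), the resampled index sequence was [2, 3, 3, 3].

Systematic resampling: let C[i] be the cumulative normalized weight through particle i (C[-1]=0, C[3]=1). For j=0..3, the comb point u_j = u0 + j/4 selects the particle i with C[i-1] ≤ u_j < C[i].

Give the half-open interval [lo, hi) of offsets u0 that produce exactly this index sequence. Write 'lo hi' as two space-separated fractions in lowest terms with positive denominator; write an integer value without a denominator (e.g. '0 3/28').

C = [0, 1/6, 5/12, 1]
j=0 picked index 2: u0 ∈ [1/6, 5/12)
j=1 picked index 3: u0 ∈ [1/6, 3/4)
j=2 picked index 3: u0 ∈ [-1/12, 1/2)
j=3 picked index 3: u0 ∈ [-1/3, 1/4)
intersection: [1/6, 1/4)

1/6 1/4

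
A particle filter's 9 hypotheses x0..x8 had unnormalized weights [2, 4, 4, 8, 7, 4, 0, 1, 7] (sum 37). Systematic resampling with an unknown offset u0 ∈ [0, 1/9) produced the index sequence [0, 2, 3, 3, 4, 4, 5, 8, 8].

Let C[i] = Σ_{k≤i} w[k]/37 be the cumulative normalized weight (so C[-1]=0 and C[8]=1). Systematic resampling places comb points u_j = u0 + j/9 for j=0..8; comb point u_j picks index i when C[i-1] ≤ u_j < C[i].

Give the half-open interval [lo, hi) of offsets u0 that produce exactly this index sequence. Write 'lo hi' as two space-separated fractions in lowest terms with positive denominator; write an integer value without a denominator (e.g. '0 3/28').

C = [2/37, 6/37, 10/37, 18/37, 25/37, 29/37, 29/37, 30/37, 1]
j=0 picked index 0: u0 ∈ [0, 2/37)
j=1 picked index 2: u0 ∈ [17/333, 53/333)
j=2 picked index 3: u0 ∈ [16/333, 88/333)
j=3 picked index 3: u0 ∈ [-7/111, 17/111)
j=4 picked index 4: u0 ∈ [14/333, 77/333)
j=5 picked index 4: u0 ∈ [-23/333, 40/333)
j=6 picked index 5: u0 ∈ [1/111, 13/111)
j=7 picked index 8: u0 ∈ [11/333, 2/9)
j=8 picked index 8: u0 ∈ [-26/333, 1/9)
intersection: [17/333, 2/37)

17/333 2/37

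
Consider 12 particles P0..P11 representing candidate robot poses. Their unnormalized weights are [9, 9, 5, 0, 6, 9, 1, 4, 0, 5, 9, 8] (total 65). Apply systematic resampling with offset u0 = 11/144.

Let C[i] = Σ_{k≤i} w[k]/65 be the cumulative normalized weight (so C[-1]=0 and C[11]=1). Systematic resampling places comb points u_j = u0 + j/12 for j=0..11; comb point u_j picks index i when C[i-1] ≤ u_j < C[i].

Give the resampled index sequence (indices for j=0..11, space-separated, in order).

0 1 1 2 4 5 5 7 10 10 11 11

C = [9/65, 18/65, 23/65, 23/65, 29/65, 38/65, 3/5, 43/65, 43/65, 48/65, 57/65, 1]
j=0: u_0=11/144 ∈ [0, 9/65) → index 0
j=1: u_1=23/144 ∈ [9/65, 18/65) → index 1
j=2: u_2=35/144 ∈ [9/65, 18/65) → index 1
j=3: u_3=47/144 ∈ [18/65, 23/65) → index 2
j=4: u_4=59/144 ∈ [23/65, 29/65) → index 4
j=5: u_5=71/144 ∈ [29/65, 38/65) → index 5
j=6: u_6=83/144 ∈ [29/65, 38/65) → index 5
j=7: u_7=95/144 ∈ [3/5, 43/65) → index 7
j=8: u_8=107/144 ∈ [48/65, 57/65) → index 10
j=9: u_9=119/144 ∈ [48/65, 57/65) → index 10
j=10: u_10=131/144 ∈ [57/65, 1) → index 11
j=11: u_11=143/144 ∈ [57/65, 1) → index 11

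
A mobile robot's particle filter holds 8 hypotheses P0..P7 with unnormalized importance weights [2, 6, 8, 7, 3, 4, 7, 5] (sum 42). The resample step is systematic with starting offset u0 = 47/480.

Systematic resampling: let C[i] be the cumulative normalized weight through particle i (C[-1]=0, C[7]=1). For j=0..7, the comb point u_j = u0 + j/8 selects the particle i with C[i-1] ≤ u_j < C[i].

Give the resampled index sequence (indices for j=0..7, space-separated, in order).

C = [1/21, 4/21, 8/21, 23/42, 13/21, 5/7, 37/42, 1]
j=0: u_0=47/480 ∈ [1/21, 4/21) → index 1
j=1: u_1=107/480 ∈ [4/21, 8/21) → index 2
j=2: u_2=167/480 ∈ [4/21, 8/21) → index 2
j=3: u_3=227/480 ∈ [8/21, 23/42) → index 3
j=4: u_4=287/480 ∈ [23/42, 13/21) → index 4
j=5: u_5=347/480 ∈ [5/7, 37/42) → index 6
j=6: u_6=407/480 ∈ [5/7, 37/42) → index 6
j=7: u_7=467/480 ∈ [37/42, 1) → index 7

1 2 2 3 4 6 6 7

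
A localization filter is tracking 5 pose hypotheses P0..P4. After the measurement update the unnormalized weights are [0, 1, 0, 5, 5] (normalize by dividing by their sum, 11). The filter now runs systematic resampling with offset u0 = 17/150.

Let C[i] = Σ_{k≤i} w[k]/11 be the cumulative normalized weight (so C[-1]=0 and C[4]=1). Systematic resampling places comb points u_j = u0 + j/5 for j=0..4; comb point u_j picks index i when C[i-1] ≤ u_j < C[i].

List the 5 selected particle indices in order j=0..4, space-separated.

3 3 3 4 4

C = [0, 1/11, 1/11, 6/11, 1]
j=0: u_0=17/150 ∈ [1/11, 6/11) → index 3
j=1: u_1=47/150 ∈ [1/11, 6/11) → index 3
j=2: u_2=77/150 ∈ [1/11, 6/11) → index 3
j=3: u_3=107/150 ∈ [6/11, 1) → index 4
j=4: u_4=137/150 ∈ [6/11, 1) → index 4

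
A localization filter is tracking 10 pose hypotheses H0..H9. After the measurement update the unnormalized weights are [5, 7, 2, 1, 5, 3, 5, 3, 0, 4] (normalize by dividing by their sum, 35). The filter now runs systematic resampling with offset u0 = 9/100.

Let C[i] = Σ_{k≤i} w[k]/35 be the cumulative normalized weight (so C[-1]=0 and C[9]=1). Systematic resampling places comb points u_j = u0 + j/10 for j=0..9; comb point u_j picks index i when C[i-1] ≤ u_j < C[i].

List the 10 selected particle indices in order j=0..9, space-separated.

C = [1/7, 12/35, 2/5, 3/7, 4/7, 23/35, 4/5, 31/35, 31/35, 1]
j=0: u_0=9/100 ∈ [0, 1/7) → index 0
j=1: u_1=19/100 ∈ [1/7, 12/35) → index 1
j=2: u_2=29/100 ∈ [1/7, 12/35) → index 1
j=3: u_3=39/100 ∈ [12/35, 2/5) → index 2
j=4: u_4=49/100 ∈ [3/7, 4/7) → index 4
j=5: u_5=59/100 ∈ [4/7, 23/35) → index 5
j=6: u_6=69/100 ∈ [23/35, 4/5) → index 6
j=7: u_7=79/100 ∈ [23/35, 4/5) → index 6
j=8: u_8=89/100 ∈ [31/35, 1) → index 9
j=9: u_9=99/100 ∈ [31/35, 1) → index 9

0 1 1 2 4 5 6 6 9 9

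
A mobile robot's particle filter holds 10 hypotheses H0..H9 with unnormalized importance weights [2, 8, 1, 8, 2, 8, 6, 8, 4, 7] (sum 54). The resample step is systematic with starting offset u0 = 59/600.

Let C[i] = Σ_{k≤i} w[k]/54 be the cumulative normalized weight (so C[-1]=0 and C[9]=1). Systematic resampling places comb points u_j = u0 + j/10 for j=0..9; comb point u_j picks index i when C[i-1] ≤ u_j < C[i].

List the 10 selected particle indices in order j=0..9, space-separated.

C = [1/27, 5/27, 11/54, 19/54, 7/18, 29/54, 35/54, 43/54, 47/54, 1]
j=0: u_0=59/600 ∈ [1/27, 5/27) → index 1
j=1: u_1=119/600 ∈ [5/27, 11/54) → index 2
j=2: u_2=179/600 ∈ [11/54, 19/54) → index 3
j=3: u_3=239/600 ∈ [7/18, 29/54) → index 5
j=4: u_4=299/600 ∈ [7/18, 29/54) → index 5
j=5: u_5=359/600 ∈ [29/54, 35/54) → index 6
j=6: u_6=419/600 ∈ [35/54, 43/54) → index 7
j=7: u_7=479/600 ∈ [43/54, 47/54) → index 8
j=8: u_8=539/600 ∈ [47/54, 1) → index 9
j=9: u_9=599/600 ∈ [47/54, 1) → index 9

1 2 3 5 5 6 7 8 9 9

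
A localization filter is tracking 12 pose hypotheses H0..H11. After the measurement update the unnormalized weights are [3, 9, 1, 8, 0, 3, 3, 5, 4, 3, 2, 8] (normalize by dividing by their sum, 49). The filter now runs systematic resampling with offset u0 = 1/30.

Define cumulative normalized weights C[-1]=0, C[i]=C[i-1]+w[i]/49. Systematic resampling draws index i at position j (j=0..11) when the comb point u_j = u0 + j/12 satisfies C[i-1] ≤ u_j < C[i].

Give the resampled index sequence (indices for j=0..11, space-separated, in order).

C = [3/49, 12/49, 13/49, 3/7, 3/7, 24/49, 27/49, 32/49, 36/49, 39/49, 41/49, 1]
j=0: u_0=1/30 ∈ [0, 3/49) → index 0
j=1: u_1=7/60 ∈ [3/49, 12/49) → index 1
j=2: u_2=1/5 ∈ [3/49, 12/49) → index 1
j=3: u_3=17/60 ∈ [13/49, 3/7) → index 3
j=4: u_4=11/30 ∈ [13/49, 3/7) → index 3
j=5: u_5=9/20 ∈ [3/7, 24/49) → index 5
j=6: u_6=8/15 ∈ [24/49, 27/49) → index 6
j=7: u_7=37/60 ∈ [27/49, 32/49) → index 7
j=8: u_8=7/10 ∈ [32/49, 36/49) → index 8
j=9: u_9=47/60 ∈ [36/49, 39/49) → index 9
j=10: u_10=13/15 ∈ [41/49, 1) → index 11
j=11: u_11=19/20 ∈ [41/49, 1) → index 11

0 1 1 3 3 5 6 7 8 9 11 11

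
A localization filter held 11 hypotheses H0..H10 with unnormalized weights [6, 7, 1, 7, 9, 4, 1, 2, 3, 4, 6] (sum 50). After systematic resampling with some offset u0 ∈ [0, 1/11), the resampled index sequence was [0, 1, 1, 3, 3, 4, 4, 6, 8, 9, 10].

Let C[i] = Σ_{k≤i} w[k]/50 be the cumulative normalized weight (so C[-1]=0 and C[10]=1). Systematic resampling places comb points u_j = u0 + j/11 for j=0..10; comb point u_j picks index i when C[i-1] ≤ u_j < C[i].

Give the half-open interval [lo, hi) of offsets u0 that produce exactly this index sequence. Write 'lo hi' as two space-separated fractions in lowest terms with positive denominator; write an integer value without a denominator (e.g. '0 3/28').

C = [3/25, 13/50, 7/25, 21/50, 3/5, 17/25, 7/10, 37/50, 4/5, 22/25, 1]
j=0 picked index 0: u0 ∈ [0, 3/25)
j=1 picked index 1: u0 ∈ [8/275, 93/550)
j=2 picked index 1: u0 ∈ [-17/275, 43/550)
j=3 picked index 3: u0 ∈ [2/275, 81/550)
j=4 picked index 3: u0 ∈ [-23/275, 31/550)
j=5 picked index 4: u0 ∈ [-19/550, 8/55)
j=6 picked index 4: u0 ∈ [-69/550, 3/55)
j=7 picked index 6: u0 ∈ [12/275, 7/110)
j=8 picked index 8: u0 ∈ [7/550, 4/55)
j=9 picked index 9: u0 ∈ [-1/55, 17/275)
j=10 picked index 10: u0 ∈ [-8/275, 1/11)
intersection: [12/275, 3/55)

12/275 3/55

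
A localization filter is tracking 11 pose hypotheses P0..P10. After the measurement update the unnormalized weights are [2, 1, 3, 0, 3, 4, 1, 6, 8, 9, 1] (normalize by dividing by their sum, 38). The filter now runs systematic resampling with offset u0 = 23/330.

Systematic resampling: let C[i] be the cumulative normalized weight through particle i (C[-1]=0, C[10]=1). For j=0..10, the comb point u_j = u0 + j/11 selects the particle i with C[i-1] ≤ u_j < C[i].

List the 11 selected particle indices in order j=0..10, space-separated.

C = [1/19, 3/38, 3/19, 3/19, 9/38, 13/38, 7/19, 10/19, 14/19, 37/38, 1]
j=0: u_0=23/330 ∈ [1/19, 3/38) → index 1
j=1: u_1=53/330 ∈ [3/19, 9/38) → index 4
j=2: u_2=83/330 ∈ [9/38, 13/38) → index 5
j=3: u_3=113/330 ∈ [13/38, 7/19) → index 6
j=4: u_4=13/30 ∈ [7/19, 10/19) → index 7
j=5: u_5=173/330 ∈ [7/19, 10/19) → index 7
j=6: u_6=203/330 ∈ [10/19, 14/19) → index 8
j=7: u_7=233/330 ∈ [10/19, 14/19) → index 8
j=8: u_8=263/330 ∈ [14/19, 37/38) → index 9
j=9: u_9=293/330 ∈ [14/19, 37/38) → index 9
j=10: u_10=323/330 ∈ [37/38, 1) → index 10

1 4 5 6 7 7 8 8 9 9 10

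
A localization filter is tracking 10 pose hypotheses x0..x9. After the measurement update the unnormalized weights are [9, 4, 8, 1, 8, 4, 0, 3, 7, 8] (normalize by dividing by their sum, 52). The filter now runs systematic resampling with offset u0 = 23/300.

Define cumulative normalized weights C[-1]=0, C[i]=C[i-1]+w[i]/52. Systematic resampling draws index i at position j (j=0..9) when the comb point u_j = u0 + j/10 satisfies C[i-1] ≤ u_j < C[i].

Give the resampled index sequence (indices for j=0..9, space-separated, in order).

C = [9/52, 1/4, 21/52, 11/26, 15/26, 17/26, 17/26, 37/52, 11/13, 1]
j=0: u_0=23/300 ∈ [0, 9/52) → index 0
j=1: u_1=53/300 ∈ [9/52, 1/4) → index 1
j=2: u_2=83/300 ∈ [1/4, 21/52) → index 2
j=3: u_3=113/300 ∈ [1/4, 21/52) → index 2
j=4: u_4=143/300 ∈ [11/26, 15/26) → index 4
j=5: u_5=173/300 ∈ [11/26, 15/26) → index 4
j=6: u_6=203/300 ∈ [17/26, 37/52) → index 7
j=7: u_7=233/300 ∈ [37/52, 11/13) → index 8
j=8: u_8=263/300 ∈ [11/13, 1) → index 9
j=9: u_9=293/300 ∈ [11/13, 1) → index 9

0 1 2 2 4 4 7 8 9 9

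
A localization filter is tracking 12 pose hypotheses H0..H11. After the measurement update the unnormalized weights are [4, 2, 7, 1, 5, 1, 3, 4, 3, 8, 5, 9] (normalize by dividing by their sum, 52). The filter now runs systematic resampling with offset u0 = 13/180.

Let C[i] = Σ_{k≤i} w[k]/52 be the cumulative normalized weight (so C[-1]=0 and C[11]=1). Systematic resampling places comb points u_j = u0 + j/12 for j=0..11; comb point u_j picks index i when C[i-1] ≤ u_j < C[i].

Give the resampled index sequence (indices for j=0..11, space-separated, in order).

C = [1/13, 3/26, 1/4, 7/26, 19/52, 5/13, 23/52, 27/52, 15/26, 19/26, 43/52, 1]
j=0: u_0=13/180 ∈ [0, 1/13) → index 0
j=1: u_1=7/45 ∈ [3/26, 1/4) → index 2
j=2: u_2=43/180 ∈ [3/26, 1/4) → index 2
j=3: u_3=29/90 ∈ [7/26, 19/52) → index 4
j=4: u_4=73/180 ∈ [5/13, 23/52) → index 6
j=5: u_5=22/45 ∈ [23/52, 27/52) → index 7
j=6: u_6=103/180 ∈ [27/52, 15/26) → index 8
j=7: u_7=59/90 ∈ [15/26, 19/26) → index 9
j=8: u_8=133/180 ∈ [19/26, 43/52) → index 10
j=9: u_9=37/45 ∈ [19/26, 43/52) → index 10
j=10: u_10=163/180 ∈ [43/52, 1) → index 11
j=11: u_11=89/90 ∈ [43/52, 1) → index 11

0 2 2 4 6 7 8 9 10 10 11 11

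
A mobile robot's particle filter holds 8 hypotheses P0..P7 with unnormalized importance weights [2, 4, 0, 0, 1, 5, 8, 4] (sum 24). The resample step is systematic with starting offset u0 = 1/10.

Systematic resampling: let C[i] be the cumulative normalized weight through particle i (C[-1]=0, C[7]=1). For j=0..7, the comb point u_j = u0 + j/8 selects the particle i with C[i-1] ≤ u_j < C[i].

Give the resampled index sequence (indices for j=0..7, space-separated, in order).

C = [1/12, 1/4, 1/4, 1/4, 7/24, 1/2, 5/6, 1]
j=0: u_0=1/10 ∈ [1/12, 1/4) → index 1
j=1: u_1=9/40 ∈ [1/12, 1/4) → index 1
j=2: u_2=7/20 ∈ [7/24, 1/2) → index 5
j=3: u_3=19/40 ∈ [7/24, 1/2) → index 5
j=4: u_4=3/5 ∈ [1/2, 5/6) → index 6
j=5: u_5=29/40 ∈ [1/2, 5/6) → index 6
j=6: u_6=17/20 ∈ [5/6, 1) → index 7
j=7: u_7=39/40 ∈ [5/6, 1) → index 7

1 1 5 5 6 6 7 7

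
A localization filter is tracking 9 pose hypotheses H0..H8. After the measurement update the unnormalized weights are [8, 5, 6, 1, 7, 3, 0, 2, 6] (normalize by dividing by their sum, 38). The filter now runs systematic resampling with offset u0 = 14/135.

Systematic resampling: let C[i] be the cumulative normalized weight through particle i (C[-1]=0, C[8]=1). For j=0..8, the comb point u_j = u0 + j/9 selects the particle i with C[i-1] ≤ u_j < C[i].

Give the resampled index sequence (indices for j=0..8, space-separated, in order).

0 1 1 2 4 4 5 8 8

C = [4/19, 13/38, 1/2, 10/19, 27/38, 15/19, 15/19, 16/19, 1]
j=0: u_0=14/135 ∈ [0, 4/19) → index 0
j=1: u_1=29/135 ∈ [4/19, 13/38) → index 1
j=2: u_2=44/135 ∈ [4/19, 13/38) → index 1
j=3: u_3=59/135 ∈ [13/38, 1/2) → index 2
j=4: u_4=74/135 ∈ [10/19, 27/38) → index 4
j=5: u_5=89/135 ∈ [10/19, 27/38) → index 4
j=6: u_6=104/135 ∈ [27/38, 15/19) → index 5
j=7: u_7=119/135 ∈ [16/19, 1) → index 8
j=8: u_8=134/135 ∈ [16/19, 1) → index 8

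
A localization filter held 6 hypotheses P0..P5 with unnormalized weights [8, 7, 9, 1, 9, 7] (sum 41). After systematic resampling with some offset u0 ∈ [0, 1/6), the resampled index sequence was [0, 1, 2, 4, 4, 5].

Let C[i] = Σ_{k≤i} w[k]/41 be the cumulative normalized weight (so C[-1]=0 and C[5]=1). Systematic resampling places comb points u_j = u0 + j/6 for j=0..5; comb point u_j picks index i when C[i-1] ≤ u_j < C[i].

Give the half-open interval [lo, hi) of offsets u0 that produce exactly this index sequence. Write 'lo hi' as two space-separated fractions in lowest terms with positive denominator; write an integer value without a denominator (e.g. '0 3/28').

C = [8/41, 15/41, 24/41, 25/41, 34/41, 1]
j=0 picked index 0: u0 ∈ [0, 8/41)
j=1 picked index 1: u0 ∈ [7/246, 49/246)
j=2 picked index 2: u0 ∈ [4/123, 31/123)
j=3 picked index 4: u0 ∈ [9/82, 27/82)
j=4 picked index 4: u0 ∈ [-7/123, 20/123)
j=5 picked index 5: u0 ∈ [-1/246, 1/6)
intersection: [9/82, 20/123)

9/82 20/123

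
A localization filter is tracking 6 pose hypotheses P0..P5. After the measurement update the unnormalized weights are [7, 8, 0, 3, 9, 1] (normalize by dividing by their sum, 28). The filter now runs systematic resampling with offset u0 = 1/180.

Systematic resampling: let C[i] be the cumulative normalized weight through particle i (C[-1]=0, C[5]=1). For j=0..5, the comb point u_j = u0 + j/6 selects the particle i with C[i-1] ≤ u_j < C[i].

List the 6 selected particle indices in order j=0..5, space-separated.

0 0 1 1 4 4

C = [1/4, 15/28, 15/28, 9/14, 27/28, 1]
j=0: u_0=1/180 ∈ [0, 1/4) → index 0
j=1: u_1=31/180 ∈ [0, 1/4) → index 0
j=2: u_2=61/180 ∈ [1/4, 15/28) → index 1
j=3: u_3=91/180 ∈ [1/4, 15/28) → index 1
j=4: u_4=121/180 ∈ [9/14, 27/28) → index 4
j=5: u_5=151/180 ∈ [9/14, 27/28) → index 4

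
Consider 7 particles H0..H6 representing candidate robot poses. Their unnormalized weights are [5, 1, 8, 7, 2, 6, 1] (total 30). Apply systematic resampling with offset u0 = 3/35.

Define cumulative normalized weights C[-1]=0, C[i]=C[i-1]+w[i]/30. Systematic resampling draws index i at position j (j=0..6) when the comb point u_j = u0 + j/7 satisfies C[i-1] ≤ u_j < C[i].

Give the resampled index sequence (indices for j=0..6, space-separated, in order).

C = [1/6, 1/5, 7/15, 7/10, 23/30, 29/30, 1]
j=0: u_0=3/35 ∈ [0, 1/6) → index 0
j=1: u_1=8/35 ∈ [1/5, 7/15) → index 2
j=2: u_2=13/35 ∈ [1/5, 7/15) → index 2
j=3: u_3=18/35 ∈ [7/15, 7/10) → index 3
j=4: u_4=23/35 ∈ [7/15, 7/10) → index 3
j=5: u_5=4/5 ∈ [23/30, 29/30) → index 5
j=6: u_6=33/35 ∈ [23/30, 29/30) → index 5

0 2 2 3 3 5 5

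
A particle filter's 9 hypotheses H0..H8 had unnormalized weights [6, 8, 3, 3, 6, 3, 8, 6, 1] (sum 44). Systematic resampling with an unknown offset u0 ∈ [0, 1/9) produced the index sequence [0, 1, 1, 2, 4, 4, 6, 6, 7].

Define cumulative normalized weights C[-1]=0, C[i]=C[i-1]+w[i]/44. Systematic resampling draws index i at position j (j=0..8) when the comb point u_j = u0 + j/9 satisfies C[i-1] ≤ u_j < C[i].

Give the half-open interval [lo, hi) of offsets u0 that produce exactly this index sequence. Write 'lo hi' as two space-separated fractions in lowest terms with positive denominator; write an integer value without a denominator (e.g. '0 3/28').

C = [3/22, 7/22, 17/44, 5/11, 13/22, 29/44, 37/44, 43/44, 1]
j=0 picked index 0: u0 ∈ [0, 3/22)
j=1 picked index 1: u0 ∈ [5/198, 41/198)
j=2 picked index 1: u0 ∈ [-17/198, 19/198)
j=3 picked index 2: u0 ∈ [-1/66, 7/132)
j=4 picked index 4: u0 ∈ [1/99, 29/198)
j=5 picked index 4: u0 ∈ [-10/99, 7/198)
j=6 picked index 6: u0 ∈ [-1/132, 23/132)
j=7 picked index 6: u0 ∈ [-47/396, 25/396)
j=8 picked index 7: u0 ∈ [-19/396, 35/396)
intersection: [5/198, 7/198)

5/198 7/198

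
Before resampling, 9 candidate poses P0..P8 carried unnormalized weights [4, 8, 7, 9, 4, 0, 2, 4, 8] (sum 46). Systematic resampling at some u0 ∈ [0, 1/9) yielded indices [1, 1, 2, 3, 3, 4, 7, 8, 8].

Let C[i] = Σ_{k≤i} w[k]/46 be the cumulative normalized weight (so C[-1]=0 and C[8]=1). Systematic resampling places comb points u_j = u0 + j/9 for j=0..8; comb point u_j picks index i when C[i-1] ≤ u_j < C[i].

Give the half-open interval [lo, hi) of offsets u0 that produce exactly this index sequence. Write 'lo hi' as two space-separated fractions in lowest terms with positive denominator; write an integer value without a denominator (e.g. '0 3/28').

2/23 1/9

C = [2/23, 6/23, 19/46, 14/23, 16/23, 16/23, 17/23, 19/23, 1]
j=0 picked index 1: u0 ∈ [2/23, 6/23)
j=1 picked index 1: u0 ∈ [-5/207, 31/207)
j=2 picked index 2: u0 ∈ [8/207, 79/414)
j=3 picked index 3: u0 ∈ [11/138, 19/69)
j=4 picked index 3: u0 ∈ [-13/414, 34/207)
j=5 picked index 4: u0 ∈ [11/207, 29/207)
j=6 picked index 7: u0 ∈ [5/69, 11/69)
j=7 picked index 8: u0 ∈ [10/207, 2/9)
j=8 picked index 8: u0 ∈ [-13/207, 1/9)
intersection: [2/23, 1/9)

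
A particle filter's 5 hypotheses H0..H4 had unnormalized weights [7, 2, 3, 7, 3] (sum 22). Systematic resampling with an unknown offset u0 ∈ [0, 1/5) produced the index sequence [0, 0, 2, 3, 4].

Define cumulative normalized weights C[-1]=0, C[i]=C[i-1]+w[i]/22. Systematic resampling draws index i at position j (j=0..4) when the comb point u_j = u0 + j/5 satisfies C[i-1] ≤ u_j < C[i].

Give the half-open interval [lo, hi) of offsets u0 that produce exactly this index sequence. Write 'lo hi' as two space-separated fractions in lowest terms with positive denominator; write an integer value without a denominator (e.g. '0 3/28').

C = [7/22, 9/22, 6/11, 19/22, 1]
j=0 picked index 0: u0 ∈ [0, 7/22)
j=1 picked index 0: u0 ∈ [-1/5, 13/110)
j=2 picked index 2: u0 ∈ [1/110, 8/55)
j=3 picked index 3: u0 ∈ [-3/55, 29/110)
j=4 picked index 4: u0 ∈ [7/110, 1/5)
intersection: [7/110, 13/110)

7/110 13/110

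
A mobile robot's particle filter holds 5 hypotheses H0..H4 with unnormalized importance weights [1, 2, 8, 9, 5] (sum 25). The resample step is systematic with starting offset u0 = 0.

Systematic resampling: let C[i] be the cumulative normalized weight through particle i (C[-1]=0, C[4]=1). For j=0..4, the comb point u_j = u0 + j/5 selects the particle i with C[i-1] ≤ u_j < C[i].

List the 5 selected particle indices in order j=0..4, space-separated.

C = [1/25, 3/25, 11/25, 4/5, 1]
j=0: u_0=0 ∈ [0, 1/25) → index 0
j=1: u_1=1/5 ∈ [3/25, 11/25) → index 2
j=2: u_2=2/5 ∈ [3/25, 11/25) → index 2
j=3: u_3=3/5 ∈ [11/25, 4/5) → index 3
j=4: u_4=4/5 ∈ [4/5, 1) → index 4

0 2 2 3 4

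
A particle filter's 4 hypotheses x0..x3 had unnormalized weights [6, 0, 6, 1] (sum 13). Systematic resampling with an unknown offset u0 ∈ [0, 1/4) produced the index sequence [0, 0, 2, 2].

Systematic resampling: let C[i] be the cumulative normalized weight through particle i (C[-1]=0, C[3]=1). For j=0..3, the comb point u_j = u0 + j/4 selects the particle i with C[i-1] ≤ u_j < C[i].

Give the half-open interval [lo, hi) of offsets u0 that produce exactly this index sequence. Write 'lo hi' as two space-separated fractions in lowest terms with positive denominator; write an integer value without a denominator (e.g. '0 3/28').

C = [6/13, 6/13, 12/13, 1]
j=0 picked index 0: u0 ∈ [0, 6/13)
j=1 picked index 0: u0 ∈ [-1/4, 11/52)
j=2 picked index 2: u0 ∈ [-1/26, 11/26)
j=3 picked index 2: u0 ∈ [-15/52, 9/52)
intersection: [0, 9/52)

0 9/52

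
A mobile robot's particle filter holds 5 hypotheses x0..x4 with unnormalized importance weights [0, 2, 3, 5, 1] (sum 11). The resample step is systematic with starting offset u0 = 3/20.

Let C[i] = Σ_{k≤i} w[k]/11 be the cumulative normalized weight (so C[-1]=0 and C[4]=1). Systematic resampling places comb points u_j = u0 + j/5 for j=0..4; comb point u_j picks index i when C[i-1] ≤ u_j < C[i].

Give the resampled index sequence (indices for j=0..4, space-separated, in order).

C = [0, 2/11, 5/11, 10/11, 1]
j=0: u_0=3/20 ∈ [0, 2/11) → index 1
j=1: u_1=7/20 ∈ [2/11, 5/11) → index 2
j=2: u_2=11/20 ∈ [5/11, 10/11) → index 3
j=3: u_3=3/4 ∈ [5/11, 10/11) → index 3
j=4: u_4=19/20 ∈ [10/11, 1) → index 4

1 2 3 3 4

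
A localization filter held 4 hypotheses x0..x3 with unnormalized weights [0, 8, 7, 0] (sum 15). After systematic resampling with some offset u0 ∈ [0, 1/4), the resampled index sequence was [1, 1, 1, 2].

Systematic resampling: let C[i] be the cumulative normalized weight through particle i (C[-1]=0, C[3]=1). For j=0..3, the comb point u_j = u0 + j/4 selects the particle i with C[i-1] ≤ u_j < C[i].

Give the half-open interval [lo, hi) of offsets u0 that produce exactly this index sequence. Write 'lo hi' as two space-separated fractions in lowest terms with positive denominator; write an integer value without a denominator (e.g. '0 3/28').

0 1/30

C = [0, 8/15, 1, 1]
j=0 picked index 1: u0 ∈ [0, 8/15)
j=1 picked index 1: u0 ∈ [-1/4, 17/60)
j=2 picked index 1: u0 ∈ [-1/2, 1/30)
j=3 picked index 2: u0 ∈ [-13/60, 1/4)
intersection: [0, 1/30)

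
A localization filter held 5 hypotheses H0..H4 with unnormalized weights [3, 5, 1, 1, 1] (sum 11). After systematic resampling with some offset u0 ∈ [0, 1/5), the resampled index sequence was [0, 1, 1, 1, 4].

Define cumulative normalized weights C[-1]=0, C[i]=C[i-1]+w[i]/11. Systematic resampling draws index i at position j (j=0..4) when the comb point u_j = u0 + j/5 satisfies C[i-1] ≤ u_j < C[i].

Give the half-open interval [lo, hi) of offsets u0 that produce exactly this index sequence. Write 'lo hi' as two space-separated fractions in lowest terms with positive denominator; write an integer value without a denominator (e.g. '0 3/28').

C = [3/11, 8/11, 9/11, 10/11, 1]
j=0 picked index 0: u0 ∈ [0, 3/11)
j=1 picked index 1: u0 ∈ [4/55, 29/55)
j=2 picked index 1: u0 ∈ [-7/55, 18/55)
j=3 picked index 1: u0 ∈ [-18/55, 7/55)
j=4 picked index 4: u0 ∈ [6/55, 1/5)
intersection: [6/55, 7/55)

6/55 7/55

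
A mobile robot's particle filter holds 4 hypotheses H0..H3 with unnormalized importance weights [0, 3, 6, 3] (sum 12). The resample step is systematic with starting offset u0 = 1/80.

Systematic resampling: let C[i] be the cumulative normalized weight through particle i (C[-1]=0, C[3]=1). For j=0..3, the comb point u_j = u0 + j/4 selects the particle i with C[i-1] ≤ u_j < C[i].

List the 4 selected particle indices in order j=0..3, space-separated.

C = [0, 1/4, 3/4, 1]
j=0: u_0=1/80 ∈ [0, 1/4) → index 1
j=1: u_1=21/80 ∈ [1/4, 3/4) → index 2
j=2: u_2=41/80 ∈ [1/4, 3/4) → index 2
j=3: u_3=61/80 ∈ [3/4, 1) → index 3

1 2 2 3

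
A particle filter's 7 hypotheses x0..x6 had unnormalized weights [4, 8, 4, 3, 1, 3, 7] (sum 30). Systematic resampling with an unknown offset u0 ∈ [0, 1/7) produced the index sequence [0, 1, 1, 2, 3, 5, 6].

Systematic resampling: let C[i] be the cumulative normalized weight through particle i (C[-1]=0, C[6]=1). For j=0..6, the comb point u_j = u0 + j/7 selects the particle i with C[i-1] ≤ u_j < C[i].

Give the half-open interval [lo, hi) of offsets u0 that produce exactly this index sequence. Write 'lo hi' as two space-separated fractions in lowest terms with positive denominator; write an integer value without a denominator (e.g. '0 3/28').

C = [2/15, 2/5, 8/15, 19/30, 2/3, 23/30, 1]
j=0 picked index 0: u0 ∈ [0, 2/15)
j=1 picked index 1: u0 ∈ [-1/105, 9/35)
j=2 picked index 1: u0 ∈ [-16/105, 4/35)
j=3 picked index 2: u0 ∈ [-1/35, 11/105)
j=4 picked index 3: u0 ∈ [-4/105, 13/210)
j=5 picked index 5: u0 ∈ [-1/21, 11/210)
j=6 picked index 6: u0 ∈ [-19/210, 1/7)
intersection: [0, 11/210)

0 11/210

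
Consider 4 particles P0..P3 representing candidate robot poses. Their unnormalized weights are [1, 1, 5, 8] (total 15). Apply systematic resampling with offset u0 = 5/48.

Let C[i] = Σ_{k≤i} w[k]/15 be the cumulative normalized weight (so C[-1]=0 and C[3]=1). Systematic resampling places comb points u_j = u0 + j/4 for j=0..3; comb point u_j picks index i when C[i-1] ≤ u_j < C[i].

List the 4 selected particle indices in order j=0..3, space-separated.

C = [1/15, 2/15, 7/15, 1]
j=0: u_0=5/48 ∈ [1/15, 2/15) → index 1
j=1: u_1=17/48 ∈ [2/15, 7/15) → index 2
j=2: u_2=29/48 ∈ [7/15, 1) → index 3
j=3: u_3=41/48 ∈ [7/15, 1) → index 3

1 2 3 3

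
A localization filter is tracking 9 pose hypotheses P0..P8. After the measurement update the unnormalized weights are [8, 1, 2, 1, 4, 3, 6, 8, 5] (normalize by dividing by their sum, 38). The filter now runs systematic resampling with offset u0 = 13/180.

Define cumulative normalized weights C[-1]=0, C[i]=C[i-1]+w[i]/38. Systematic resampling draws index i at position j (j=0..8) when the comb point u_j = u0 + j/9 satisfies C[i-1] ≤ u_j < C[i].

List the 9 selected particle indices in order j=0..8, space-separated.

C = [4/19, 9/38, 11/38, 6/19, 8/19, 1/2, 25/38, 33/38, 1]
j=0: u_0=13/180 ∈ [0, 4/19) → index 0
j=1: u_1=11/60 ∈ [0, 4/19) → index 0
j=2: u_2=53/180 ∈ [11/38, 6/19) → index 3
j=3: u_3=73/180 ∈ [6/19, 8/19) → index 4
j=4: u_4=31/60 ∈ [1/2, 25/38) → index 6
j=5: u_5=113/180 ∈ [1/2, 25/38) → index 6
j=6: u_6=133/180 ∈ [25/38, 33/38) → index 7
j=7: u_7=17/20 ∈ [25/38, 33/38) → index 7
j=8: u_8=173/180 ∈ [33/38, 1) → index 8

0 0 3 4 6 6 7 7 8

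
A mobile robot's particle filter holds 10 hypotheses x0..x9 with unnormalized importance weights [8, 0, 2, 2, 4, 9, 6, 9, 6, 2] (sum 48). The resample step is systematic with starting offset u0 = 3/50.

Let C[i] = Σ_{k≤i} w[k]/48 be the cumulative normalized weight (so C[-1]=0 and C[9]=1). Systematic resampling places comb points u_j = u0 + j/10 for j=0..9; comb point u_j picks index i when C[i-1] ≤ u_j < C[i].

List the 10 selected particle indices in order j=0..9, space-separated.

0 0 4 5 5 6 7 7 8 9

C = [1/6, 1/6, 5/24, 1/4, 1/3, 25/48, 31/48, 5/6, 23/24, 1]
j=0: u_0=3/50 ∈ [0, 1/6) → index 0
j=1: u_1=4/25 ∈ [0, 1/6) → index 0
j=2: u_2=13/50 ∈ [1/4, 1/3) → index 4
j=3: u_3=9/25 ∈ [1/3, 25/48) → index 5
j=4: u_4=23/50 ∈ [1/3, 25/48) → index 5
j=5: u_5=14/25 ∈ [25/48, 31/48) → index 6
j=6: u_6=33/50 ∈ [31/48, 5/6) → index 7
j=7: u_7=19/25 ∈ [31/48, 5/6) → index 7
j=8: u_8=43/50 ∈ [5/6, 23/24) → index 8
j=9: u_9=24/25 ∈ [23/24, 1) → index 9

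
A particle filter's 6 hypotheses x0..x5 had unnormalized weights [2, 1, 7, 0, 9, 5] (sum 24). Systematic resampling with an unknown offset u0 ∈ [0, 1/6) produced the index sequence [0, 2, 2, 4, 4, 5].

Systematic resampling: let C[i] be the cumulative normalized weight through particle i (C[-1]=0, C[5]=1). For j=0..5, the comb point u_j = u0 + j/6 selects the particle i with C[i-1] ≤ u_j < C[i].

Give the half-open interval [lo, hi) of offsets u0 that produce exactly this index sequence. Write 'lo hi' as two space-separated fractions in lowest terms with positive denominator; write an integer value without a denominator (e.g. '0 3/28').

0 1/12

C = [1/12, 1/8, 5/12, 5/12, 19/24, 1]
j=0 picked index 0: u0 ∈ [0, 1/12)
j=1 picked index 2: u0 ∈ [-1/24, 1/4)
j=2 picked index 2: u0 ∈ [-5/24, 1/12)
j=3 picked index 4: u0 ∈ [-1/12, 7/24)
j=4 picked index 4: u0 ∈ [-1/4, 1/8)
j=5 picked index 5: u0 ∈ [-1/24, 1/6)
intersection: [0, 1/12)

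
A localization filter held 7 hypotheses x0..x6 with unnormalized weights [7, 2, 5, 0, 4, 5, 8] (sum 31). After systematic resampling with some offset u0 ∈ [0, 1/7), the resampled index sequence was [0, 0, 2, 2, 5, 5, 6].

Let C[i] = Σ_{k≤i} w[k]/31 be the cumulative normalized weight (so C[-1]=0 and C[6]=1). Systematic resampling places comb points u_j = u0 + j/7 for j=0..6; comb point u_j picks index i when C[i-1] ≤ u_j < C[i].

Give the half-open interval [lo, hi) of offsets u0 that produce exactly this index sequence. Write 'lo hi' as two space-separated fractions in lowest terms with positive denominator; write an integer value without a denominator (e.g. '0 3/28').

C = [7/31, 9/31, 14/31, 14/31, 18/31, 23/31, 1]
j=0 picked index 0: u0 ∈ [0, 7/31)
j=1 picked index 0: u0 ∈ [-1/7, 18/217)
j=2 picked index 2: u0 ∈ [1/217, 36/217)
j=3 picked index 2: u0 ∈ [-30/217, 5/217)
j=4 picked index 5: u0 ∈ [2/217, 37/217)
j=5 picked index 5: u0 ∈ [-29/217, 6/217)
j=6 picked index 6: u0 ∈ [-25/217, 1/7)
intersection: [2/217, 5/217)

2/217 5/217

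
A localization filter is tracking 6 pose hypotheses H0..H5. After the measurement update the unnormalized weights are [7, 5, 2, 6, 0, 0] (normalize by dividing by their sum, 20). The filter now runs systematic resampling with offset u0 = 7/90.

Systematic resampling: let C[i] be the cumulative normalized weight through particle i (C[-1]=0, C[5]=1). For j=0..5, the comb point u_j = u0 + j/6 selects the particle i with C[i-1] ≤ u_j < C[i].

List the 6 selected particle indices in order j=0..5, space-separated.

0 0 1 1 3 3

C = [7/20, 3/5, 7/10, 1, 1, 1]
j=0: u_0=7/90 ∈ [0, 7/20) → index 0
j=1: u_1=11/45 ∈ [0, 7/20) → index 0
j=2: u_2=37/90 ∈ [7/20, 3/5) → index 1
j=3: u_3=26/45 ∈ [7/20, 3/5) → index 1
j=4: u_4=67/90 ∈ [7/10, 1) → index 3
j=5: u_5=41/45 ∈ [7/10, 1) → index 3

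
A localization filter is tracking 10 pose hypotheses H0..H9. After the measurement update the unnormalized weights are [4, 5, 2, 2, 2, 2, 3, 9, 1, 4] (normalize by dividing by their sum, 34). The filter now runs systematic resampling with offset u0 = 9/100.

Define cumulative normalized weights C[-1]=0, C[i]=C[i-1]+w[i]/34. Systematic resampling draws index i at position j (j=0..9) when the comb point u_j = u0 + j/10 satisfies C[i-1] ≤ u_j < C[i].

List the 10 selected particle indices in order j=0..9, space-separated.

0 1 2 4 5 7 7 7 9 9

C = [2/17, 9/34, 11/34, 13/34, 15/34, 1/2, 10/17, 29/34, 15/17, 1]
j=0: u_0=9/100 ∈ [0, 2/17) → index 0
j=1: u_1=19/100 ∈ [2/17, 9/34) → index 1
j=2: u_2=29/100 ∈ [9/34, 11/34) → index 2
j=3: u_3=39/100 ∈ [13/34, 15/34) → index 4
j=4: u_4=49/100 ∈ [15/34, 1/2) → index 5
j=5: u_5=59/100 ∈ [10/17, 29/34) → index 7
j=6: u_6=69/100 ∈ [10/17, 29/34) → index 7
j=7: u_7=79/100 ∈ [10/17, 29/34) → index 7
j=8: u_8=89/100 ∈ [15/17, 1) → index 9
j=9: u_9=99/100 ∈ [15/17, 1) → index 9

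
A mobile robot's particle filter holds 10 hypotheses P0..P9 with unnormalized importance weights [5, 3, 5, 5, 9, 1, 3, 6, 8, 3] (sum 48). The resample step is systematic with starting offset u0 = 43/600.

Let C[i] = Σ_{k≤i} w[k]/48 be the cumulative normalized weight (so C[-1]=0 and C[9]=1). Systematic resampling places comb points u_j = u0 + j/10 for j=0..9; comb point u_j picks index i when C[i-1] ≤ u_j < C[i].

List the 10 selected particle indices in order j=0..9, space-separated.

0 2 3 3 4 5 7 8 8 9

C = [5/48, 1/6, 13/48, 3/8, 9/16, 7/12, 31/48, 37/48, 15/16, 1]
j=0: u_0=43/600 ∈ [0, 5/48) → index 0
j=1: u_1=103/600 ∈ [1/6, 13/48) → index 2
j=2: u_2=163/600 ∈ [13/48, 3/8) → index 3
j=3: u_3=223/600 ∈ [13/48, 3/8) → index 3
j=4: u_4=283/600 ∈ [3/8, 9/16) → index 4
j=5: u_5=343/600 ∈ [9/16, 7/12) → index 5
j=6: u_6=403/600 ∈ [31/48, 37/48) → index 7
j=7: u_7=463/600 ∈ [37/48, 15/16) → index 8
j=8: u_8=523/600 ∈ [37/48, 15/16) → index 8
j=9: u_9=583/600 ∈ [15/16, 1) → index 9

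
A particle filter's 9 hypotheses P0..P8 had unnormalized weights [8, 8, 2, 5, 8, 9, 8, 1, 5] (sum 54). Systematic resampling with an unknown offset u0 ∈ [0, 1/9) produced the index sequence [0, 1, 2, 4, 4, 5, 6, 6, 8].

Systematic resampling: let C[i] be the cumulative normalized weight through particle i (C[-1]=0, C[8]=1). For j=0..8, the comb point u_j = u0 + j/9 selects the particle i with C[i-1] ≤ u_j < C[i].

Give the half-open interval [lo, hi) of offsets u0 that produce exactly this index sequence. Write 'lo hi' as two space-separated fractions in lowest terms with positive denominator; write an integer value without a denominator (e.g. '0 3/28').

C = [4/27, 8/27, 1/3, 23/54, 31/54, 20/27, 8/9, 49/54, 1]
j=0 picked index 0: u0 ∈ [0, 4/27)
j=1 picked index 1: u0 ∈ [1/27, 5/27)
j=2 picked index 2: u0 ∈ [2/27, 1/9)
j=3 picked index 4: u0 ∈ [5/54, 13/54)
j=4 picked index 4: u0 ∈ [-1/54, 7/54)
j=5 picked index 5: u0 ∈ [1/54, 5/27)
j=6 picked index 6: u0 ∈ [2/27, 2/9)
j=7 picked index 6: u0 ∈ [-1/27, 1/9)
j=8 picked index 8: u0 ∈ [1/54, 1/9)
intersection: [5/54, 1/9)

5/54 1/9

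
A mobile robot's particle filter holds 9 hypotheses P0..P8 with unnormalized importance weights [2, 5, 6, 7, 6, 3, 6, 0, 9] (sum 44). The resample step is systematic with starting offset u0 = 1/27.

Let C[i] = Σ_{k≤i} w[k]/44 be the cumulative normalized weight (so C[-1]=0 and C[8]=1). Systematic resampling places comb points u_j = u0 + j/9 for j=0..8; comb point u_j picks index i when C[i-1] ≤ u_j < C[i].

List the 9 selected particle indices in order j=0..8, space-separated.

0 1 2 3 4 5 6 8 8

C = [1/22, 7/44, 13/44, 5/11, 13/22, 29/44, 35/44, 35/44, 1]
j=0: u_0=1/27 ∈ [0, 1/22) → index 0
j=1: u_1=4/27 ∈ [1/22, 7/44) → index 1
j=2: u_2=7/27 ∈ [7/44, 13/44) → index 2
j=3: u_3=10/27 ∈ [13/44, 5/11) → index 3
j=4: u_4=13/27 ∈ [5/11, 13/22) → index 4
j=5: u_5=16/27 ∈ [13/22, 29/44) → index 5
j=6: u_6=19/27 ∈ [29/44, 35/44) → index 6
j=7: u_7=22/27 ∈ [35/44, 1) → index 8
j=8: u_8=25/27 ∈ [35/44, 1) → index 8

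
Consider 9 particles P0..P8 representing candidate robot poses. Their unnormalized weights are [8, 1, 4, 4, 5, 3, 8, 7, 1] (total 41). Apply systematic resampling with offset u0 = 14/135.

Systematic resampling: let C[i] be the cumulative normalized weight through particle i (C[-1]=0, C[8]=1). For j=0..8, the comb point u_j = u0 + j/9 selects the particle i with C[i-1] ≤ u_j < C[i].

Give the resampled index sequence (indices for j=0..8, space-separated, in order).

C = [8/41, 9/41, 13/41, 17/41, 22/41, 25/41, 33/41, 40/41, 1]
j=0: u_0=14/135 ∈ [0, 8/41) → index 0
j=1: u_1=29/135 ∈ [8/41, 9/41) → index 1
j=2: u_2=44/135 ∈ [13/41, 17/41) → index 3
j=3: u_3=59/135 ∈ [17/41, 22/41) → index 4
j=4: u_4=74/135 ∈ [22/41, 25/41) → index 5
j=5: u_5=89/135 ∈ [25/41, 33/41) → index 6
j=6: u_6=104/135 ∈ [25/41, 33/41) → index 6
j=7: u_7=119/135 ∈ [33/41, 40/41) → index 7
j=8: u_8=134/135 ∈ [40/41, 1) → index 8

0 1 3 4 5 6 6 7 8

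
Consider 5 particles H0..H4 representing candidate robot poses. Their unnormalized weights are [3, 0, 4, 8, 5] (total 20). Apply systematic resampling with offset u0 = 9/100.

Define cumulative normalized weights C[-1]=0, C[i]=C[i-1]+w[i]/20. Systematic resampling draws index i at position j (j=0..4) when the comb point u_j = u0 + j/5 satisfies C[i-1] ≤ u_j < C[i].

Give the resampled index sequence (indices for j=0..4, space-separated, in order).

0 2 3 3 4

C = [3/20, 3/20, 7/20, 3/4, 1]
j=0: u_0=9/100 ∈ [0, 3/20) → index 0
j=1: u_1=29/100 ∈ [3/20, 7/20) → index 2
j=2: u_2=49/100 ∈ [7/20, 3/4) → index 3
j=3: u_3=69/100 ∈ [7/20, 3/4) → index 3
j=4: u_4=89/100 ∈ [3/4, 1) → index 4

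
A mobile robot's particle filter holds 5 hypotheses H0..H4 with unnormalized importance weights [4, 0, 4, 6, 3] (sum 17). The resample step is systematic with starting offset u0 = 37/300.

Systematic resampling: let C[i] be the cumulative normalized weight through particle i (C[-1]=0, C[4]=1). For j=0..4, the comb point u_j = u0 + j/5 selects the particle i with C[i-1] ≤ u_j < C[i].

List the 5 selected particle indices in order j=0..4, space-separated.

0 2 3 3 4

C = [4/17, 4/17, 8/17, 14/17, 1]
j=0: u_0=37/300 ∈ [0, 4/17) → index 0
j=1: u_1=97/300 ∈ [4/17, 8/17) → index 2
j=2: u_2=157/300 ∈ [8/17, 14/17) → index 3
j=3: u_3=217/300 ∈ [8/17, 14/17) → index 3
j=4: u_4=277/300 ∈ [14/17, 1) → index 4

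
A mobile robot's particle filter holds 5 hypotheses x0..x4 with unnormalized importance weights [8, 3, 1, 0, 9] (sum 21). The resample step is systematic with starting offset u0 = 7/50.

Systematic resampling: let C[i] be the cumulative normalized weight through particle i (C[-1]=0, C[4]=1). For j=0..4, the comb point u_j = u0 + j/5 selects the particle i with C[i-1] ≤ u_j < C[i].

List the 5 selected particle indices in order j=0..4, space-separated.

C = [8/21, 11/21, 4/7, 4/7, 1]
j=0: u_0=7/50 ∈ [0, 8/21) → index 0
j=1: u_1=17/50 ∈ [0, 8/21) → index 0
j=2: u_2=27/50 ∈ [11/21, 4/7) → index 2
j=3: u_3=37/50 ∈ [4/7, 1) → index 4
j=4: u_4=47/50 ∈ [4/7, 1) → index 4

0 0 2 4 4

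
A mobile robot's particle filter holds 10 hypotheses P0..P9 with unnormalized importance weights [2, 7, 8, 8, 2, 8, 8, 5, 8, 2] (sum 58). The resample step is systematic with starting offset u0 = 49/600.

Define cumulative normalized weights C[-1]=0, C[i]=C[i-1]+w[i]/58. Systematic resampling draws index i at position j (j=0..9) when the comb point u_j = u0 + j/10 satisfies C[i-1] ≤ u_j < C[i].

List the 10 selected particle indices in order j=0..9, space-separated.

C = [1/29, 9/58, 17/58, 25/58, 27/58, 35/58, 43/58, 24/29, 28/29, 1]
j=0: u_0=49/600 ∈ [1/29, 9/58) → index 1
j=1: u_1=109/600 ∈ [9/58, 17/58) → index 2
j=2: u_2=169/600 ∈ [9/58, 17/58) → index 2
j=3: u_3=229/600 ∈ [17/58, 25/58) → index 3
j=4: u_4=289/600 ∈ [27/58, 35/58) → index 5
j=5: u_5=349/600 ∈ [27/58, 35/58) → index 5
j=6: u_6=409/600 ∈ [35/58, 43/58) → index 6
j=7: u_7=469/600 ∈ [43/58, 24/29) → index 7
j=8: u_8=529/600 ∈ [24/29, 28/29) → index 8
j=9: u_9=589/600 ∈ [28/29, 1) → index 9

1 2 2 3 5 5 6 7 8 9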